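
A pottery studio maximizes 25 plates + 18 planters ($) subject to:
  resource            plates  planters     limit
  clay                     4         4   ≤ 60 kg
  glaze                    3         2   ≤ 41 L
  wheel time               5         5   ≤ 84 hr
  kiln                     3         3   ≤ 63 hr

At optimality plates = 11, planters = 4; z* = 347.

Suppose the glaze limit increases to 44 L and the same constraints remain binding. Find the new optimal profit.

368

Check each constraint at x*: clay 60/60 (tight); glaze 41/41 (tight); wheel time 75/84 (slack 9); kiln 45/63 (slack 18).
Since wheel time, kiln are not tight, their duals are 0.
From A_Bᵀ y = c: 4·y_clay + 3·y_glaze = 25; 4·y_clay + 2·y_glaze = 18.
This yields shadow prices y_clay = 1, y_glaze = 7.
Δz = y_glaze·Δb = 7 × (3) = 21, so new z* = 347 + 21 = 368.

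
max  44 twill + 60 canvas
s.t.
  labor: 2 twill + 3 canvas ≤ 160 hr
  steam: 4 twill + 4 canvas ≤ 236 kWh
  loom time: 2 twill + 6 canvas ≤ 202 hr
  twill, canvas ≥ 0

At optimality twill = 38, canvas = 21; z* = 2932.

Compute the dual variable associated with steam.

At the optimum: labor uses 139 of 160 (slack = 21); steam uses 236 of 236 (binding); loom time uses 202 of 202 (binding).
Since labor is not tight, its dual is 0.
The binding rows give the dual system: 4·y_steam + 2·y_loom time = 44 and 4·y_steam + 6·y_loom time = 60.
Solving: y_steam = 9, y_loom time = 4.
Shadow price of steam = 9.

9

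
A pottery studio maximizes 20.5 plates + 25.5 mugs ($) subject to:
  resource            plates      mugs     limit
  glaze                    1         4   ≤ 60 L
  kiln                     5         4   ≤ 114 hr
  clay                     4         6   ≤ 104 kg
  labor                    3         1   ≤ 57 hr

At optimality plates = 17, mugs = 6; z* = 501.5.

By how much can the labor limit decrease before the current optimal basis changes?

26.6

Binding constraints: clay, labor. The basis is B = [[4,6],[3,1]] with det -14.
Per unit decrease in labor, x* moves by d = (-0.4286, 0.2857).
The basis stays optimal until glaze becomes binding; allowable decrease = 26.6 hr.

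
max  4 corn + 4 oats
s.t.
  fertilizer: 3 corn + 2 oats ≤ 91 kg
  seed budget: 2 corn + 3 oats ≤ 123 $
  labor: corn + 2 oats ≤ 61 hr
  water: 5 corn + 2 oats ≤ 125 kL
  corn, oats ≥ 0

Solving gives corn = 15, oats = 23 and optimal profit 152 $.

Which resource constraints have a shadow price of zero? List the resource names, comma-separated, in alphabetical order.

fertilizer: 91/91 (binding)
seed budget: 99/123 (slack 24)
labor: 61/61 (binding)
water: 121/125 (slack 4)
By complementary slackness, a constraint with positive slack has shadow price 0 → seed budget, water.

seed budget, water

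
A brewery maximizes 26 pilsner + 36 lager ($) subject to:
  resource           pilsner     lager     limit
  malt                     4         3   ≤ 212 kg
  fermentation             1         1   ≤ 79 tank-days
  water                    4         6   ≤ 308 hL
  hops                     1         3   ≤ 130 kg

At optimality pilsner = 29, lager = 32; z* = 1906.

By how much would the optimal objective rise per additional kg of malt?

Check each constraint at x*: malt 212/212 (tight); fermentation 61/79 (slack 18); water 308/308 (tight); hops 125/130 (slack 5).
Since fermentation, hops are not tight, their duals are 0.
From A_Bᵀ y = c: 4·y_malt + 4·y_water = 26; 3·y_malt + 6·y_water = 36.
→ y_malt = 1 and y_water = 5.5.
Shadow price of malt = 1.

1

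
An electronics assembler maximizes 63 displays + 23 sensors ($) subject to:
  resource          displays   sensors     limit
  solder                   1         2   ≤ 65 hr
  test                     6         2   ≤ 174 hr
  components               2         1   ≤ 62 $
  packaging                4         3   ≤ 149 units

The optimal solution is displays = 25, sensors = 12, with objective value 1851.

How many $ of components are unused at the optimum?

components used = 2·25 + 1·12 = 62; slack = 62 − 62 = 0.

0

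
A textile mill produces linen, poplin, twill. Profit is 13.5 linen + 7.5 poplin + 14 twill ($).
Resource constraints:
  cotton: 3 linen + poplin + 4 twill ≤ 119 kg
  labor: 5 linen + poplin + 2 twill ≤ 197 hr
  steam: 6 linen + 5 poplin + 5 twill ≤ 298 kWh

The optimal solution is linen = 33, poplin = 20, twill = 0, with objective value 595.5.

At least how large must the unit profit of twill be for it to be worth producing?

15

Binding: cotton and steam. Non-binding: labor (12 unused).
Slack constraints have shadow price 0 (complementary slackness).
Dual feasibility on the basic columns requires 3·y_cotton + 6·y_steam = 13.5, 1·y_cotton + 5·y_steam = 7.5.
This yields shadow prices y_cotton = 2.5, y_steam = 1.
twill enters the basis when its profit ≥ yᵀa₃ = 2.5·4 + 1·5 = 15.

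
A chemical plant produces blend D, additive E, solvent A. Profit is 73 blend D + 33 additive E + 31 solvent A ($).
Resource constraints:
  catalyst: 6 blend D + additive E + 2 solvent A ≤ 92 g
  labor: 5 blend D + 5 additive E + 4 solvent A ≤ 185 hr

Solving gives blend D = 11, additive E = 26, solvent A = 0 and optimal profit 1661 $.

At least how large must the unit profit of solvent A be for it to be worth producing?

Both catalyst and labor are binding at x*.
The binding rows give the dual system: 6·y_catalyst + 5·y_labor = 73 and 1·y_catalyst + 5·y_labor = 33.
→ y_catalyst = 8 and y_labor = 5.
solvent A enters the basis when its profit ≥ yᵀa₃ = 8·2 + 5·4 = 36.

36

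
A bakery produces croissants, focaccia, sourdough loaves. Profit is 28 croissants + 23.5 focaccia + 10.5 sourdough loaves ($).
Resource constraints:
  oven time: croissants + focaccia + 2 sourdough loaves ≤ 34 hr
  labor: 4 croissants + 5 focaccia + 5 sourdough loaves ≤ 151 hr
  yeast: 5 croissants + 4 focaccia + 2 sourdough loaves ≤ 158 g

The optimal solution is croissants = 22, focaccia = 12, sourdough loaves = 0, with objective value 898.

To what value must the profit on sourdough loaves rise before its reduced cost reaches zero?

At the optimum: oven time uses 34 of 34 (binding); labor uses 148 of 151 (slack = 3); yeast uses 158 of 158 (binding).
By complementary slackness, y = 0 for the non-binding constraint.
From A_Bᵀ y = c: 1·y_oven time + 5·y_yeast = 28; 1·y_oven time + 4·y_yeast = 23.5.
→ y_oven time = 5.5 and y_yeast = 4.5.
sourdough loaves enters the basis when its profit ≥ yᵀa₃ = 5.5·2 + 4.5·2 = 20.

20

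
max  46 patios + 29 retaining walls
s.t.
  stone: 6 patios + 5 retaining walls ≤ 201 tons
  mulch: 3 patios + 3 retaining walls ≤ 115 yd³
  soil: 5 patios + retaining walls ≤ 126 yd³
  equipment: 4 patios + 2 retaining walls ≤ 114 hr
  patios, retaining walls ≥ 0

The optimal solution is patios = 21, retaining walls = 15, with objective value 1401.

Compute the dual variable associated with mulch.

0

At the optimum: stone uses 201 of 201 (binding); mulch uses 108 of 115 (slack = 7); soil uses 120 of 126 (slack = 6); equipment uses 114 of 114 (binding).
By complementary slackness, y = 0 for the non-binding constraints.
Dual feasibility on the basic columns requires 6·y_stone + 4·y_equipment = 46, 5·y_stone + 2·y_equipment = 29.
This yields shadow prices y_stone = 3, y_equipment = 7.
Shadow price of mulch = 0.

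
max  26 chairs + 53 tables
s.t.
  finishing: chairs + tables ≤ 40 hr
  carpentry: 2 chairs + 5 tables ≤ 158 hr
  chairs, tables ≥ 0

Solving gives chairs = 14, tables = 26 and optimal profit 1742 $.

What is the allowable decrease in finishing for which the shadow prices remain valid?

Binding constraints: finishing, carpentry. The basis is B = [[1,1],[2,5]] with det 3.
Per unit decrease in finishing, x* moves by d = (-1.6667, 0.6667).
The basis stays optimal until chairs reaches 0; allowable decrease = 8.4 hr.

8.4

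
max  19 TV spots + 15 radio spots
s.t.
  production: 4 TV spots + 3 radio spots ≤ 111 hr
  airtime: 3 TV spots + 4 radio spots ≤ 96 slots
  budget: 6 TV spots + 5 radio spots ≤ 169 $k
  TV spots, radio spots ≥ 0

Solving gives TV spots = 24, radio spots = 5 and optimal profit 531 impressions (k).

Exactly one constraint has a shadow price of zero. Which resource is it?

airtime

production: 111/111 (binding)
airtime: 92/96 (slack 4)
budget: 169/169 (binding)
By complementary slackness, a constraint with positive slack has shadow price 0 → airtime.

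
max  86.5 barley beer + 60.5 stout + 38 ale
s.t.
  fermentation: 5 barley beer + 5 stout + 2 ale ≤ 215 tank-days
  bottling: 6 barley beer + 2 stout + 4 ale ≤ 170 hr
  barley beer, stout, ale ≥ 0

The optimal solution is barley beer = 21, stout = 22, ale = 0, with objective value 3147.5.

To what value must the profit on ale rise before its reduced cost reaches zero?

At the optimum: fermentation uses 215 of 215 (binding); bottling uses 170 of 170 (binding).
The binding rows give the dual system: 5·y_fermentation + 6·y_bottling = 86.5 and 5·y_fermentation + 2·y_bottling = 60.5.
Solving: y_fermentation = 9.5, y_bottling = 6.5.
ale enters the basis when its profit ≥ yᵀa₃ = 9.5·2 + 6.5·4 = 45.

45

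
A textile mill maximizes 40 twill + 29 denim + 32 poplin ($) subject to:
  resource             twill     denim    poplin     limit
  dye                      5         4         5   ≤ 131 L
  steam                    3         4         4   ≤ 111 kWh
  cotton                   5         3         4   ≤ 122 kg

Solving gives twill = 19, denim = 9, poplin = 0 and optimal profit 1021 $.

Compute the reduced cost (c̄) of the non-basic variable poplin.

-5

Binding: dye and cotton. Non-binding: steam (18 unused).
Slack constraints have shadow price 0 (complementary slackness).
From A_Bᵀ y = c: 5·y_dye + 5·y_cotton = 40; 4·y_dye + 3·y_cotton = 29.
This yields shadow prices y_dye = 5, y_cotton = 3.
Reduced cost of poplin: c₃ − yᵀa₃ = 32 − (5·5 + 3·4) = 32 − 37 = -5.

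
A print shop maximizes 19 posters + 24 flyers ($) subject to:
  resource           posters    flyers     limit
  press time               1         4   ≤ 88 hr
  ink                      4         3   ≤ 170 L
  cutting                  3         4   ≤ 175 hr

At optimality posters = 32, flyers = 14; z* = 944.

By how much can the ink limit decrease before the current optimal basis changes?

Binding constraints: press time, ink. The basis is B = [[1,4],[4,3]] with det -13.
Per unit decrease in ink, x* moves by d = (-0.3077, 0.0769).
The basis stays optimal until posters reaches 0; allowable decrease = 104 L.

104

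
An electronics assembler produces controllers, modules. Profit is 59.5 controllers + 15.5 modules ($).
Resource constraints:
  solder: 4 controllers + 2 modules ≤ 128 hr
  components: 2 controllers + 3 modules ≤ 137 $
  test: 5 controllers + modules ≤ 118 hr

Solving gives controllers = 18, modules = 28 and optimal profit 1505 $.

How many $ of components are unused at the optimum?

components used = 2·18 + 3·28 = 120; slack = 137 − 120 = 17.

17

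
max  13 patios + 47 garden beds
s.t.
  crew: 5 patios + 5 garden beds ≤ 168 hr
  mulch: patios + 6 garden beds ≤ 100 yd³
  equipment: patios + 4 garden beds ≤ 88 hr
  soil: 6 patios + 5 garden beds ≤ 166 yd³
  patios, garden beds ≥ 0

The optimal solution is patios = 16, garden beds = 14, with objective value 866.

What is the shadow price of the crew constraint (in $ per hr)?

At the optimum: crew uses 150 of 168 (slack = 18); mulch uses 100 of 100 (binding); equipment uses 72 of 88 (slack = 16); soil uses 166 of 166 (binding).
Since crew, equipment are not tight, their duals are 0.
From A_Bᵀ y = c: 1·y_mulch + 6·y_soil = 13; 6·y_mulch + 5·y_soil = 47.
This yields shadow prices y_mulch = 7, y_soil = 1.
Shadow price of crew = 0.

0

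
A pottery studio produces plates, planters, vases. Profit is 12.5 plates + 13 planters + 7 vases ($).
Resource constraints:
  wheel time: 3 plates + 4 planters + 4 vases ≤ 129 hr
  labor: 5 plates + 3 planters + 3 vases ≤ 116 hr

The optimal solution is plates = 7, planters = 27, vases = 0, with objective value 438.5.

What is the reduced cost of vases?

-6

Both wheel time and labor are binding at x*.
The binding rows give the dual system: 3·y_wheel time + 5·y_labor = 12.5 and 4·y_wheel time + 3·y_labor = 13.
This yields shadow prices y_wheel time = 2.5, y_labor = 1.
Reduced cost of vases: c₃ − yᵀa₃ = 7 − (2.5·4 + 1·3) = 7 − 13 = -6.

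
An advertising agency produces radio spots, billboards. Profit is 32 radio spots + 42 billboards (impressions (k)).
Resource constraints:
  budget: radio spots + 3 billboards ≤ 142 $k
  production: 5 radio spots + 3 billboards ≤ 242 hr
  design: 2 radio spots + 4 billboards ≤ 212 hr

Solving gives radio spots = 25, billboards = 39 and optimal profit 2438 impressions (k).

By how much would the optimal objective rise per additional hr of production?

4.5

At the optimum: budget uses 142 of 142 (binding); production uses 242 of 242 (binding); design uses 206 of 212 (slack = 6).
By complementary slackness, y = 0 for the non-binding constraint.
Dual feasibility on the basic columns requires 1·y_budget + 5·y_production = 32, 3·y_budget + 3·y_production = 42.
→ y_budget = 9.5 and y_production = 4.5.
Shadow price of production = 4.5.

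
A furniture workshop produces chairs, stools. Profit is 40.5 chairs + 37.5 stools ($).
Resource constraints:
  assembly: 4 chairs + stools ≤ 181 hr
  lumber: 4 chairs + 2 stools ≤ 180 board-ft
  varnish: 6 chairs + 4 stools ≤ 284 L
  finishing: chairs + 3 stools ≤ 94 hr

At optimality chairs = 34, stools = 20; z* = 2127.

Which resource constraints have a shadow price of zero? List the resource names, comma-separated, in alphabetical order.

assembly, lumber

assembly: 156/181 (slack 25)
lumber: 176/180 (slack 4)
varnish: 284/284 (binding)
finishing: 94/94 (binding)
By complementary slackness, a constraint with positive slack has shadow price 0 → assembly, lumber.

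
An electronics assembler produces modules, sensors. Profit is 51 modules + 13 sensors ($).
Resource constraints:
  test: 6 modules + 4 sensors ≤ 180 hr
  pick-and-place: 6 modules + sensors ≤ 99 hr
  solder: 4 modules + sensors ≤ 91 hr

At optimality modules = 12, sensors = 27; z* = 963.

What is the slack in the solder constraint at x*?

16

solder used = 4·12 + 1·27 = 75; slack = 91 − 75 = 16.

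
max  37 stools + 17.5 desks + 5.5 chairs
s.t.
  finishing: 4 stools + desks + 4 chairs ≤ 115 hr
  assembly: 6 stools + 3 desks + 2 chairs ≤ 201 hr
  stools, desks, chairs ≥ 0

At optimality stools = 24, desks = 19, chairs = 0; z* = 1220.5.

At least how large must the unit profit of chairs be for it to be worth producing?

At the optimum: finishing uses 115 of 115 (binding); assembly uses 201 of 201 (binding).
From A_Bᵀ y = c: 4·y_finishing + 6·y_assembly = 37; 1·y_finishing + 3·y_assembly = 17.5.
This yields shadow prices y_finishing = 1, y_assembly = 5.5.
chairs enters the basis when its profit ≥ yᵀa₃ = 1·4 + 5.5·2 = 15.

15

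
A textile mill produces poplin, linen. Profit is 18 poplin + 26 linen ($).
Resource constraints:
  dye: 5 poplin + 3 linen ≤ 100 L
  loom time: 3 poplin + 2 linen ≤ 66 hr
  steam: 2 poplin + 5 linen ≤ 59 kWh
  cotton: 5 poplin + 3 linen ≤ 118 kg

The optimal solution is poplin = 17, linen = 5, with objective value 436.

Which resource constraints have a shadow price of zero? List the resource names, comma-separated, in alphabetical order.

cotton, loom time

dye: 100/100 (binding)
loom time: 61/66 (slack 5)
steam: 59/59 (binding)
cotton: 100/118 (slack 18)
By complementary slackness, a constraint with positive slack has shadow price 0 → cotton, loom time.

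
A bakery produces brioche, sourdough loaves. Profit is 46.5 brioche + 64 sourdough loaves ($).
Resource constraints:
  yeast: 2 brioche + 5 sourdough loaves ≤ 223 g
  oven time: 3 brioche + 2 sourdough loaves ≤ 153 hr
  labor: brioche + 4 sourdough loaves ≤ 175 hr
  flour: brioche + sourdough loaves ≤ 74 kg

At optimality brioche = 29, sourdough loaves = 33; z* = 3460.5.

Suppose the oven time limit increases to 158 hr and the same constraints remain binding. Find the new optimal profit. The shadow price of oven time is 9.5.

3508

Δb = 5, so new z* = 3460.5 + (9.5)·(5) = 3460.5 + 47.5 = 3508.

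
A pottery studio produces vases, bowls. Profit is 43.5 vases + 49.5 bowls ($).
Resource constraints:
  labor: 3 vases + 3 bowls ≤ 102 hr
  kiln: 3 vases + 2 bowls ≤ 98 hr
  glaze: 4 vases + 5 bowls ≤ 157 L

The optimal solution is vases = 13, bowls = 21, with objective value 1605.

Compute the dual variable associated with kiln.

0

Binding: labor and glaze. Non-binding: kiln (17 unused).
Since kiln is not tight, its dual is 0.
Dual feasibility on the basic columns requires 3·y_labor + 4·y_glaze = 43.5, 3·y_labor + 5·y_glaze = 49.5.
Solving: y_labor = 6.5, y_glaze = 6.
Shadow price of kiln = 0.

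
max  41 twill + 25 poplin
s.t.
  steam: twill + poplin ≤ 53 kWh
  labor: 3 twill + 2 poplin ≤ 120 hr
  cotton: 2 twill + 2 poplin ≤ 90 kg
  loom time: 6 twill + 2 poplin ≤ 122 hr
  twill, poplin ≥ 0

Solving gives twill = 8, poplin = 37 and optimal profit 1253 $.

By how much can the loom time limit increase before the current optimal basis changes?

Binding constraints: cotton, loom time. The basis is B = [[2,2],[6,2]] with det -8.
Per unit increase in loom time, x* moves by d = (0.25, -0.25).
The basis stays optimal until labor becomes binding; allowable increase = 88 hr.

88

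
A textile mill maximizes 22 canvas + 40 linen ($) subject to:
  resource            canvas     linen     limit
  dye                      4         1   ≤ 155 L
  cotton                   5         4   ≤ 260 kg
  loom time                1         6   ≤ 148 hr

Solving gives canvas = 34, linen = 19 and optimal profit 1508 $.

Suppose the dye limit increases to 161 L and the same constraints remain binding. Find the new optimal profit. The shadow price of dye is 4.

Δb = 6, so new z* = 1508 + (4)·(6) = 1508 + 24 = 1532.

1532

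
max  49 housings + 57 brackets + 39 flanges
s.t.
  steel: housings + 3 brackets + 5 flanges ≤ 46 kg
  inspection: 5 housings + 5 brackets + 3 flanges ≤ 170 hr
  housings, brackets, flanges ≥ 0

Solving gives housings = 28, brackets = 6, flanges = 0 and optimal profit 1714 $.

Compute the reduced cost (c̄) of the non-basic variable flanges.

-8

At the optimum: steel uses 46 of 46 (binding); inspection uses 170 of 170 (binding).
Dual feasibility on the basic columns requires 1·y_steel + 5·y_inspection = 49, 3·y_steel + 5·y_inspection = 57.
→ y_steel = 4 and y_inspection = 9.
Reduced cost of flanges: c₃ − yᵀa₃ = 39 − (4·5 + 9·3) = 39 − 47 = -8.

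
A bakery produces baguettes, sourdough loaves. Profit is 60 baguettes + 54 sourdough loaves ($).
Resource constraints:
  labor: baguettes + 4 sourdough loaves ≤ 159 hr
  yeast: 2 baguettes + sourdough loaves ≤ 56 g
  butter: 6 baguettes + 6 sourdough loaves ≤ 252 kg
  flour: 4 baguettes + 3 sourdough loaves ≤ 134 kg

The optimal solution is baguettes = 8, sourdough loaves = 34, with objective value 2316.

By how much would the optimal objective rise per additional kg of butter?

6

At the optimum: labor uses 144 of 159 (slack = 15); yeast uses 50 of 56 (slack = 6); butter uses 252 of 252 (binding); flour uses 134 of 134 (binding).
By complementary slackness, y = 0 for the non-binding constraints.
From A_Bᵀ y = c: 6·y_butter + 4·y_flour = 60; 6·y_butter + 3·y_flour = 54.
Solving: y_butter = 6, y_flour = 6.
Shadow price of butter = 6.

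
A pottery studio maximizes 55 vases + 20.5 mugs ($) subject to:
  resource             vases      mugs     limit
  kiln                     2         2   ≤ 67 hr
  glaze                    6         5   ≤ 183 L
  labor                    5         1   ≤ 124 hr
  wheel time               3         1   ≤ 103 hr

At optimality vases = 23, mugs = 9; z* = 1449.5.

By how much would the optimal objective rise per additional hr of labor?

At the optimum: kiln uses 64 of 67 (slack = 3); glaze uses 183 of 183 (binding); labor uses 124 of 124 (binding); wheel time uses 78 of 103 (slack = 25).
By complementary slackness, y = 0 for the non-binding constraints.
From A_Bᵀ y = c: 6·y_glaze + 5·y_labor = 55; 5·y_glaze + 1·y_labor = 20.5.
→ y_glaze = 2.5 and y_labor = 8.
Shadow price of labor = 8.

8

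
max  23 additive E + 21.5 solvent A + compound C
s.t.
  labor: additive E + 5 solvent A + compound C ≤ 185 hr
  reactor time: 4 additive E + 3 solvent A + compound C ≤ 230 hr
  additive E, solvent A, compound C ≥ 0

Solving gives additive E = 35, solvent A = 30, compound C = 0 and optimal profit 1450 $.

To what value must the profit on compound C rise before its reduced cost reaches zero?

6.5

Check each constraint at x*: labor 185/185 (tight); reactor time 230/230 (tight).
Dual feasibility on the basic columns requires 1·y_labor + 4·y_reactor time = 23, 5·y_labor + 3·y_reactor time = 21.5.
→ y_labor = 1 and y_reactor time = 5.5.
compound C enters the basis when its profit ≥ yᵀa₃ = 1·1 + 5.5·1 = 6.5.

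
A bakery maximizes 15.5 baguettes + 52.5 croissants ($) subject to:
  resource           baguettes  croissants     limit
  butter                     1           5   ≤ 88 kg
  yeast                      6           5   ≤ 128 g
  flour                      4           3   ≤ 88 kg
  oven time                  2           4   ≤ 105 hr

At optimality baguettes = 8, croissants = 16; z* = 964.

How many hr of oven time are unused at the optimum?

oven time used = 2·8 + 4·16 = 80; slack = 105 − 80 = 25.

25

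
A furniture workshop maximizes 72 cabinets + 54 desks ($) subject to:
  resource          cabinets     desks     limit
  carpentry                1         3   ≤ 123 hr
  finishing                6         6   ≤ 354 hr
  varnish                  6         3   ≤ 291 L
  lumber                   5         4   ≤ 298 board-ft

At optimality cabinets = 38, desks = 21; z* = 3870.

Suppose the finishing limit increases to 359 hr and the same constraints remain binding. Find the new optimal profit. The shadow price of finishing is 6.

3900

Δb = 5, so new z* = 3870 + (6)·(5) = 3870 + 30 = 3900.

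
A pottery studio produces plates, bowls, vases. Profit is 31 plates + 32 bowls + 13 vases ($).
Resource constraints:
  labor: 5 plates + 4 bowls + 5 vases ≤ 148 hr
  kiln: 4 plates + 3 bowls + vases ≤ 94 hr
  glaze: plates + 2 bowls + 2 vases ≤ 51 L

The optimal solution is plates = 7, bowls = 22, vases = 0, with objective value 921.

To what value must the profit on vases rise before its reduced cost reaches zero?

Binding: kiln and glaze. Non-binding: labor (25 unused).
By complementary slackness, y = 0 for the non-binding constraint.
From A_Bᵀ y = c: 4·y_kiln + 1·y_glaze = 31; 3·y_kiln + 2·y_glaze = 32.
→ y_kiln = 6 and y_glaze = 7.
vases enters the basis when its profit ≥ yᵀa₃ = 6·1 + 7·2 = 20.

20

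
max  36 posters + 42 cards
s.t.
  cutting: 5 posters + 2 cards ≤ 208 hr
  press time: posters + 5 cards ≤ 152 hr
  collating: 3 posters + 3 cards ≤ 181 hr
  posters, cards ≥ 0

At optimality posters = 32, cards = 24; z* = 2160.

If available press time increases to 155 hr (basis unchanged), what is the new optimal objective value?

2178

Binding: cutting and press time. Non-binding: collating (13 unused).
By complementary slackness, y = 0 for the non-binding constraint.
The binding rows give the dual system: 5·y_cutting + 1·y_press time = 36 and 2·y_cutting + 5·y_press time = 42.
→ y_cutting = 6 and y_press time = 6.
Δz = y_press time·Δb = 6 × (3) = 18, so new z* = 2160 + 18 = 2178.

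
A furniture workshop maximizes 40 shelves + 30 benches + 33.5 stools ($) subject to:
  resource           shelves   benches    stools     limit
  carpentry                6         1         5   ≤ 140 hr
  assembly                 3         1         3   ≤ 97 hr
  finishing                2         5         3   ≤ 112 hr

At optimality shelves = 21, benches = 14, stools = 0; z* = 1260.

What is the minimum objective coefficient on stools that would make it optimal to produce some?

At the optimum: carpentry uses 140 of 140 (binding); assembly uses 77 of 97 (slack = 20); finishing uses 112 of 112 (binding).
By complementary slackness, y = 0 for the non-binding constraint.
From A_Bᵀ y = c: 6·y_carpentry + 2·y_finishing = 40; 1·y_carpentry + 5·y_finishing = 30.
→ y_carpentry = 5 and y_finishing = 5.
stools enters the basis when its profit ≥ yᵀa₃ = 5·5 + 5·3 = 40.

40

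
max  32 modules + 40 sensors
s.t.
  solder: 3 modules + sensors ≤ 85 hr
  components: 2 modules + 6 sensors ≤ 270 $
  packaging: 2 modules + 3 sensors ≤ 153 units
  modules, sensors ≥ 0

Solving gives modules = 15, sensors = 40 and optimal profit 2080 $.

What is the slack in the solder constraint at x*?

0

solder used = 3·15 + 1·40 = 85; slack = 85 − 85 = 0.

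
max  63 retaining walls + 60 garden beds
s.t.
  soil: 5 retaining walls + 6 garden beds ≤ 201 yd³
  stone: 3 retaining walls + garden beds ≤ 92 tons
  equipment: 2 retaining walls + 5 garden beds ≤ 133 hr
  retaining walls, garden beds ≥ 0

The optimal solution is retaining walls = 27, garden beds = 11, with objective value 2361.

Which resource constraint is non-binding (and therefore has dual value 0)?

equipment

soil: 201/201 (binding)
stone: 92/92 (binding)
equipment: 109/133 (slack 24)
By complementary slackness, a constraint with positive slack has shadow price 0 → equipment.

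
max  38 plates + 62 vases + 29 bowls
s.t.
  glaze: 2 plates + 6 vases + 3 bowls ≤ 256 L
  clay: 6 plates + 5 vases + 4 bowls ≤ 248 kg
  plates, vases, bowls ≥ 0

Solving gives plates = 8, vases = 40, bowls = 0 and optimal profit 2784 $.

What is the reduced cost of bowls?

-8

At the optimum: glaze uses 256 of 256 (binding); clay uses 248 of 248 (binding).
From A_Bᵀ y = c: 2·y_glaze + 6·y_clay = 38; 6·y_glaze + 5·y_clay = 62.
This yields shadow prices y_glaze = 7, y_clay = 4.
Reduced cost of bowls: c₃ − yᵀa₃ = 29 − (7·3 + 4·4) = 29 − 37 = -8.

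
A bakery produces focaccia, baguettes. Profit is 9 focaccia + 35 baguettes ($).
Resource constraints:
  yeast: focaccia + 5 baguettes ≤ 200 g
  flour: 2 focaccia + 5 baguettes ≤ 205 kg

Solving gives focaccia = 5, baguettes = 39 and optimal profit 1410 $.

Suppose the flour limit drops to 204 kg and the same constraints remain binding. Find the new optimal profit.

1408

At the optimum: yeast uses 200 of 200 (binding); flour uses 205 of 205 (binding).
Dual feasibility on the basic columns requires 1·y_yeast + 2·y_flour = 9, 5·y_yeast + 5·y_flour = 35.
This yields shadow prices y_yeast = 5, y_flour = 2.
Δz = y_flour·Δb = 2 × (-1) = -2, so new z* = 1410 − 2 = 1408.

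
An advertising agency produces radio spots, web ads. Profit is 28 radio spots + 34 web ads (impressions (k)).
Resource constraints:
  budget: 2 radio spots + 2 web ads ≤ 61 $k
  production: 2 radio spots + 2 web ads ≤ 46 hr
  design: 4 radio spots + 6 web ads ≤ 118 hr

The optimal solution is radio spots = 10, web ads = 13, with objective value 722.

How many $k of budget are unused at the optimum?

15

budget used = 2·10 + 2·13 = 46; slack = 61 − 46 = 15.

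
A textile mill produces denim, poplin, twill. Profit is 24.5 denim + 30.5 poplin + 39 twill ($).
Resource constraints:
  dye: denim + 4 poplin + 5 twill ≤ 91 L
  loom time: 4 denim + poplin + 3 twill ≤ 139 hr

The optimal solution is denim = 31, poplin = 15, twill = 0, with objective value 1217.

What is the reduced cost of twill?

-7

At the optimum: dye uses 91 of 91 (binding); loom time uses 139 of 139 (binding).
From A_Bᵀ y = c: 1·y_dye + 4·y_loom time = 24.5; 4·y_dye + 1·y_loom time = 30.5.
Solving: y_dye = 6.5, y_loom time = 4.5.
Reduced cost of twill: c₃ − yᵀa₃ = 39 − (6.5·5 + 4.5·3) = 39 − 46 = -7.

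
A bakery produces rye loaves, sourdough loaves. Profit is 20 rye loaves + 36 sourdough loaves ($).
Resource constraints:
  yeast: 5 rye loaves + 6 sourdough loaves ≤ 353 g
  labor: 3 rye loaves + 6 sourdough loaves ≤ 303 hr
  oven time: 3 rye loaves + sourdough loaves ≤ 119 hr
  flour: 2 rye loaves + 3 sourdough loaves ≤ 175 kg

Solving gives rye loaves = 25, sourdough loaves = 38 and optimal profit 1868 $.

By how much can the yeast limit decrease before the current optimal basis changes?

Binding constraints: yeast, labor. The basis is B = [[5,6],[3,6]] with det 12.
Per unit decrease in yeast, x* moves by d = (-0.5, 0.25).
The basis stays optimal until rye loaves reaches 0; allowable decrease = 50 g.

50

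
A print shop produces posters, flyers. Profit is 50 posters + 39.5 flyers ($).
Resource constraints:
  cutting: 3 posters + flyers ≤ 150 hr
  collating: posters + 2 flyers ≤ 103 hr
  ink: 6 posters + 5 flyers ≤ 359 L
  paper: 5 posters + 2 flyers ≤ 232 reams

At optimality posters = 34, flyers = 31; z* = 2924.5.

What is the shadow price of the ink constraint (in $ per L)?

7.5

Binding: ink and paper. Non-binding: cutting (17 unused), collating (7 unused).
Since cutting, collating are not tight, their duals are 0.
From A_Bᵀ y = c: 6·y_ink + 5·y_paper = 50; 5·y_ink + 2·y_paper = 39.5.
→ y_ink = 7.5 and y_paper = 1.
Shadow price of ink = 7.5.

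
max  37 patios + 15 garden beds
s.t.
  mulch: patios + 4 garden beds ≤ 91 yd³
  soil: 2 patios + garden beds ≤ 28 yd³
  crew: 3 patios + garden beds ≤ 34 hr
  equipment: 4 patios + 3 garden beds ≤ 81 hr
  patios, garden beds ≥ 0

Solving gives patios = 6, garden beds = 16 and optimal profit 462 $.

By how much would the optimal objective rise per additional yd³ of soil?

8

Binding: soil and crew. Non-binding: mulch (21 unused), equipment (9 unused).
By complementary slackness, y = 0 for the non-binding constraints.
The binding rows give the dual system: 2·y_soil + 3·y_crew = 37 and 1·y_soil + 1·y_crew = 15.
Solving: y_soil = 8, y_crew = 7.
Shadow price of soil = 8.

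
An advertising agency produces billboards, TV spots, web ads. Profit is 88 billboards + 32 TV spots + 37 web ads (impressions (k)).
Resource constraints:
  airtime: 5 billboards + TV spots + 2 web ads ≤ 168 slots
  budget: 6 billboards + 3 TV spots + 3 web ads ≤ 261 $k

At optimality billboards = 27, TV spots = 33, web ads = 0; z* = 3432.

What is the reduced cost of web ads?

-3

Both airtime and budget are binding at x*.
Dual feasibility on the basic columns requires 5·y_airtime + 6·y_budget = 88, 1·y_airtime + 3·y_budget = 32.
Solving: y_airtime = 8, y_budget = 8.
Reduced cost of web ads: c₃ − yᵀa₃ = 37 − (8·2 + 8·3) = 37 − 40 = -3.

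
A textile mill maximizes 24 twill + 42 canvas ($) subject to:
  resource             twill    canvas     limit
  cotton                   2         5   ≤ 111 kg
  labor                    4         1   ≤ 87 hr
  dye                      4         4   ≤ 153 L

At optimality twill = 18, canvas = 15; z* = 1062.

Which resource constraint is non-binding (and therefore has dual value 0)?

cotton: 111/111 (binding)
labor: 87/87 (binding)
dye: 132/153 (slack 21)
By complementary slackness, a constraint with positive slack has shadow price 0 → dye.

dye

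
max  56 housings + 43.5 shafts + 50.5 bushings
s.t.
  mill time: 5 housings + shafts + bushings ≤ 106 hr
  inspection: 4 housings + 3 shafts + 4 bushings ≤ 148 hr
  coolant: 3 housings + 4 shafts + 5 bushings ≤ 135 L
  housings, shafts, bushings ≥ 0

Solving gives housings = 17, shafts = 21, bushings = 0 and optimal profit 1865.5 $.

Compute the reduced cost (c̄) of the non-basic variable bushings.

At the optimum: mill time uses 106 of 106 (binding); inspection uses 131 of 148 (slack = 17); coolant uses 135 of 135 (binding).
By complementary slackness, y = 0 for the non-binding constraint.
The binding rows give the dual system: 5·y_mill time + 3·y_coolant = 56 and 1·y_mill time + 4·y_coolant = 43.5.
Solving: y_mill time = 5.5, y_coolant = 9.5.
Reduced cost of bushings: c₃ − yᵀa₃ = 50.5 − (5.5·1 + 9.5·5) = 50.5 − 53 = -2.5.

-2.5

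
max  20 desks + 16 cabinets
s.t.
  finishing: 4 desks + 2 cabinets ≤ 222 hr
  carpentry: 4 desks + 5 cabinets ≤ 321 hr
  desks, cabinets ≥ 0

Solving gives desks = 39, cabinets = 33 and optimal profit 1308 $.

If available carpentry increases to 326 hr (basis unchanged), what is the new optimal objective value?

1318

Check each constraint at x*: finishing 222/222 (tight); carpentry 321/321 (tight).
From A_Bᵀ y = c: 4·y_finishing + 4·y_carpentry = 20; 2·y_finishing + 5·y_carpentry = 16.
→ y_finishing = 3 and y_carpentry = 2.
Δz = y_carpentry·Δb = 2 × (5) = 10, so new z* = 1308 + 10 = 1318.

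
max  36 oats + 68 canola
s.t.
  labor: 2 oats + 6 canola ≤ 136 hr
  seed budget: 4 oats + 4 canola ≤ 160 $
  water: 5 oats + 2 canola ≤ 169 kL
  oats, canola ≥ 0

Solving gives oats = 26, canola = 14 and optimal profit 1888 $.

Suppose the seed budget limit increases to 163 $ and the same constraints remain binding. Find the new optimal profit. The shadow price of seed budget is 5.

Δb = 3, so new z* = 1888 + (5)·(3) = 1888 + 15 = 1903.

1903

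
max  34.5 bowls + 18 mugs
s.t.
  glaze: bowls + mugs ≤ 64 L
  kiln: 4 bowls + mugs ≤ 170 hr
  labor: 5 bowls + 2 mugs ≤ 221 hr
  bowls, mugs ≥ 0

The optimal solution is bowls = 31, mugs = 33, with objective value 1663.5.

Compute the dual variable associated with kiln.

Binding: glaze and labor. Non-binding: kiln (13 unused).
Slack constraints have shadow price 0 (complementary slackness).
Dual feasibility on the basic columns requires 1·y_glaze + 5·y_labor = 34.5, 1·y_glaze + 2·y_labor = 18.
→ y_glaze = 7 and y_labor = 5.5.
Shadow price of kiln = 0.

0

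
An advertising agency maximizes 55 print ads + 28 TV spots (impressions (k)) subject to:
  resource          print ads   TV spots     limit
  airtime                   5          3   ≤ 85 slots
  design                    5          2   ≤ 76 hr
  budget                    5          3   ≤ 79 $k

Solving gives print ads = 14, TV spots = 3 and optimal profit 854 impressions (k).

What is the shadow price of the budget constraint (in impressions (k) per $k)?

At the optimum: airtime uses 79 of 85 (slack = 6); design uses 76 of 76 (binding); budget uses 79 of 79 (binding).
Slack constraints have shadow price 0 (complementary slackness).
The binding rows give the dual system: 5·y_design + 5·y_budget = 55 and 2·y_design + 3·y_budget = 28.
This yields shadow prices y_design = 5, y_budget = 6.
Shadow price of budget = 6.

6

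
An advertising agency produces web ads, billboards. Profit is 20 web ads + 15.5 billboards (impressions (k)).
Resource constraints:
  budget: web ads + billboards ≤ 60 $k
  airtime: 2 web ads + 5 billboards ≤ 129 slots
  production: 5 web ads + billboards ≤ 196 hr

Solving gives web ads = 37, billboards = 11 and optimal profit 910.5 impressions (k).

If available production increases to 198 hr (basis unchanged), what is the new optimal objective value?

916.5

At the optimum: budget uses 48 of 60 (slack = 12); airtime uses 129 of 129 (binding); production uses 196 of 196 (binding).
By complementary slackness, y = 0 for the non-binding constraint.
Dual feasibility on the basic columns requires 2·y_airtime + 5·y_production = 20, 5·y_airtime + 1·y_production = 15.5.
Solving: y_airtime = 2.5, y_production = 3.
Δz = y_production·Δb = 3 × (2) = 6, so new z* = 910.5 + 6 = 916.5.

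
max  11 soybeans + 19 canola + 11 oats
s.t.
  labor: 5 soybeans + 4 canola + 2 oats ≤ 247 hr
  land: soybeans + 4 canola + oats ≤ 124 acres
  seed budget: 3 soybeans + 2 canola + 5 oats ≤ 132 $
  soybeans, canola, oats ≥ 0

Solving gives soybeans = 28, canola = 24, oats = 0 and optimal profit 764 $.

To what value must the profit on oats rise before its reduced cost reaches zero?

At the optimum: labor uses 236 of 247 (slack = 11); land uses 124 of 124 (binding); seed budget uses 132 of 132 (binding).
Slack constraints have shadow price 0 (complementary slackness).
Dual feasibility on the basic columns requires 1·y_land + 3·y_seed budget = 11, 4·y_land + 2·y_seed budget = 19.
→ y_land = 3.5 and y_seed budget = 2.5.
oats enters the basis when its profit ≥ yᵀa₃ = 3.5·1 + 2.5·5 = 16.

16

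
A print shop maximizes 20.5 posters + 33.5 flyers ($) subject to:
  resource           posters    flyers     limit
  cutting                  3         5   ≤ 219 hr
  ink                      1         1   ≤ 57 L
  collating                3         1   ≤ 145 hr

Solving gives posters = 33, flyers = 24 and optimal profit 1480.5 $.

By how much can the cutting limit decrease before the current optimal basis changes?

Binding constraints: cutting, ink. The basis is B = [[3,5],[1,1]] with det -2.
Per unit decrease in cutting, x* moves by d = (0.5, -0.5).
The basis stays optimal until collating becomes binding; allowable decrease = 22 hr.

22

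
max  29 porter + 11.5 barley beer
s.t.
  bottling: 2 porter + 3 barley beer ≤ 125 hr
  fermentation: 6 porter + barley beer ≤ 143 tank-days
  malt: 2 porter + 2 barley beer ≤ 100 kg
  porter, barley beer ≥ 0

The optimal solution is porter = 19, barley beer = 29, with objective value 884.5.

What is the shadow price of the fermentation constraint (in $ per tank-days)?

4

At the optimum: bottling uses 125 of 125 (binding); fermentation uses 143 of 143 (binding); malt uses 96 of 100 (slack = 4).
Slack constraints have shadow price 0 (complementary slackness).
Dual feasibility on the basic columns requires 2·y_bottling + 6·y_fermentation = 29, 3·y_bottling + 1·y_fermentation = 11.5.
→ y_bottling = 2.5 and y_fermentation = 4.
Shadow price of fermentation = 4.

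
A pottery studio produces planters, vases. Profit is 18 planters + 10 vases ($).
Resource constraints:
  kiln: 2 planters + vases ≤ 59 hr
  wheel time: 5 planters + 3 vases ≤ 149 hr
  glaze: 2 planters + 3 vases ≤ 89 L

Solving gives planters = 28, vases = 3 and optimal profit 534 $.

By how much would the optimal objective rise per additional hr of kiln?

4

Binding: kiln and wheel time. Non-binding: glaze (24 unused).
Since glaze is not tight, its dual is 0.
The binding rows give the dual system: 2·y_kiln + 5·y_wheel time = 18 and 1·y_kiln + 3·y_wheel time = 10.
→ y_kiln = 4 and y_wheel time = 2.
Shadow price of kiln = 4.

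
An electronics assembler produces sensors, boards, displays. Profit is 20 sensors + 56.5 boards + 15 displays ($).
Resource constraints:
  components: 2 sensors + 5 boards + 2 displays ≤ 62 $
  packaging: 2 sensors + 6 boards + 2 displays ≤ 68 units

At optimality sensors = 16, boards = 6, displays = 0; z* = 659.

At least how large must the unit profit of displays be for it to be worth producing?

20

Check each constraint at x*: components 62/62 (tight); packaging 68/68 (tight).
From A_Bᵀ y = c: 2·y_components + 2·y_packaging = 20; 5·y_components + 6·y_packaging = 56.5.
This yields shadow prices y_components = 3.5, y_packaging = 6.5.
displays enters the basis when its profit ≥ yᵀa₃ = 3.5·2 + 6.5·2 = 20.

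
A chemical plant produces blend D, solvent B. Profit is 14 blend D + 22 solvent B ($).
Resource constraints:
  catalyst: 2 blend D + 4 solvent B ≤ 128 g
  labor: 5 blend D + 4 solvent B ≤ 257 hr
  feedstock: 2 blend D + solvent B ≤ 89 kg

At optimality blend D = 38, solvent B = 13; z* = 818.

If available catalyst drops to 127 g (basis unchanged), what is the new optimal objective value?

Binding: catalyst and feedstock. Non-binding: labor (15 unused).
By complementary slackness, y = 0 for the non-binding constraint.
From A_Bᵀ y = c: 2·y_catalyst + 2·y_feedstock = 14; 4·y_catalyst + 1·y_feedstock = 22.
Solving: y_catalyst = 5, y_feedstock = 2.
Δz = y_catalyst·Δb = 5 × (-1) = -5, so new z* = 818 − 5 = 813.

813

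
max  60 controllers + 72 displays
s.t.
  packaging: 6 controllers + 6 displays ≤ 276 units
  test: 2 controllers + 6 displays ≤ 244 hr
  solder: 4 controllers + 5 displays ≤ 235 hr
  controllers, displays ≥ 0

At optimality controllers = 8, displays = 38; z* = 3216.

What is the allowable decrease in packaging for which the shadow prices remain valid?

32

Binding constraints: packaging, test. The basis is B = [[6,6],[2,6]] with det 24.
Per unit decrease in packaging, x* moves by d = (-0.25, 0.0833).
The basis stays optimal until controllers reaches 0; allowable decrease = 32 units.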